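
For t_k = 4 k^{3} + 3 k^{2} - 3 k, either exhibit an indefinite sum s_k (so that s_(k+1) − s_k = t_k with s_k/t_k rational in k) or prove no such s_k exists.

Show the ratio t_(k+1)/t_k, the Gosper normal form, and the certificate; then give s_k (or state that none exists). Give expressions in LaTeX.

Step 1: r(k) = (4*k**3 + 15*k**2 + 15*k + 4)/(k*(4*k**2 + 3*k - 3)).
Normal form (A,B,C) = (1, 1, k**3 + 3*k**2/4 - 3*k/4).
Key eq: (1)·f(k+1) = (1)·f(k) + (k**3 + 3*k**2/4 - 3*k/4).
Degrees (0,0,3) ⇒ d ≤ 4.
A polynomial solution: f(k) = k*(k - 1)*(k**2 - 2)/4.
Certificate R = B(k−1)f/C = (k - 1)*(k**2 - 2)/(4*k**2 + 3*k - 3) gives s_k = k*(k**3 - k**2 - 2*k + 2).
Δs = k*(4*k**2 + 3*k - 3), as required.

s_k = k \left(k^{3} - k^{2} - 2 k + 2\right)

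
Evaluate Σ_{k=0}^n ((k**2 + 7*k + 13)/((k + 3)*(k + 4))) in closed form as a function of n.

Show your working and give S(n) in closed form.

The ratio is (k + 3)*(7*k + (k + 1)**2 + 20)/((k + 5)*(k**2 + 7*k + 13)).
Gosper form: A/B · C(k+1)/C(k) with A=k + 3, B=k + 5, C=k**2 + 7*k + 13.
f must satisfy (k + 3)·f(k+1) − (k + 4)·f(k) = k**2 + 7*k + 13.
Bound: deg f ≤ 2.
Solve for f: f(k) = k*(3*k + 10)/3 (degree 2 ≤ 2).
Get s_k = R·t_k = k*(3*k + 10)/(3*(k + 3)) with R(k) = B(k−1)f(k)/C(k) = k*(k + 4)*(3*k + 10)/(3*(k**2 + 7*k + 13)).
Verify: (k**2 + 7*k + 13)/(k**2 + 7*k + 12) matches t_k.
Telescope: S(n) = s_(n+1) − s_(0) = (3*n**2 + 16*n + 13)/(3*(n + 4)) − (0) = (3*n**2 + 16*n + 13)/(3*(n + 4)).

S(n) = (3*n**2 + 16*n + 13)/(3*(n + 4))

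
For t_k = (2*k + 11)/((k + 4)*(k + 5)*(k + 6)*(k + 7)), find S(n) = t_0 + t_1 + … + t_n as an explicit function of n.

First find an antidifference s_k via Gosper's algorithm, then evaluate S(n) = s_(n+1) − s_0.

t_(k+1)/t_k = (k + 4)*(2*k + 13)/((k + 8)*(2*k + 11)).
Normal form (A,B,C) = (k + 4, k + 8, k + 11/2).
Solve (k + 4)·f(k+1) − (k + 7)·f(k) = k + 11/2.
deg f ≤ 3 (via 1,1,1).
Coefficient equations give f(k) = k*(k + 5)*(k + 10)/48.
Then R = B(k−1)f/C = k*(k + 5)*(k + 7)*(k + 10)/(24*(2*k + 11)), so s_k = R(k)·t_k = k*(k + 10)/(24*(k**2 + 10*k + 24)).
Verify: (2*k + 11)/(k**4 + 22*k**3 + 179*k**2 + 638*k + 840) matches t_k.
s_(n+1) = (n**2 + 12*n + 11)/(24*(n**2 + 12*n + 35)) and s_(0) = 0, so S(n) = (n**2 + 12*n + 11)/(24*(n**2 + 12*n + 35)).

S(n) = (n**2 + 12*n + 11)/(24*(n**2 + 12*n + 35))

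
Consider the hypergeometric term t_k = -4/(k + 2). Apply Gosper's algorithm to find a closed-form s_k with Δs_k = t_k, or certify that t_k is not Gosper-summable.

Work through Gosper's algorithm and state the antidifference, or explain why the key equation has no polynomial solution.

Step 1: r(k) = (k + 2)/(k + 3).
Factor: A=k + 2; B=k + 3; C=1.
Set up (k + 2)·f(k+1) − (k + 2)·f(k) − (1) = 0.
d = 0 from the (1,1,0) case.
Put f(k) = c0: A·f(k+1) − B(k−1)·f(k) − C = -1; need -1 = 0 — inconsistent ⇒ no f, not summable.

none — t_k is not Gosper-summable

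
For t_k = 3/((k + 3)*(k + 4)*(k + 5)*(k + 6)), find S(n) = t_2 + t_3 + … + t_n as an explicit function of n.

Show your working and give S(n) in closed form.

S(n) = (n**3 + 15*n**2 + 74*n - 90)/(210*(n**3 + 15*n**2 + 74*n + 120))

The ratio is (k + 3)/(k + 7).
Normal form (A,B,C) = (k + 3, k + 7, 1).
Solve (k + 3)·f(k+1) − (k + 6)·f(k) = 1.
d = 3 from the (1,1,0) case.
Match coefficients ⇒ f(k) = k*(k**2 + 12*k + 47)/180.
Certificate R = B(k−1)f/C = k*(k + 6)*(k**2 + 12*k + 47)/180 gives s_k = k*(k**2 + 12*k + 47)/(60*(k + 3)*(k + 4)*(k + 5)).
Δs = 3/(k**4 + 18*k**3 + 119*k**2 + 342*k + 360), as required.
Telescope: S(n) = s_(n+1) − s_(2) = (n**3 + 15*n**2 + 74*n + 60)/(60*(n**3 + 15*n**2 + 74*n + 120)) − (1/84) = (n**3 + 15*n**2 + 74*n - 90)/(210*(n**3 + 15*n**2 + 74*n + 120)).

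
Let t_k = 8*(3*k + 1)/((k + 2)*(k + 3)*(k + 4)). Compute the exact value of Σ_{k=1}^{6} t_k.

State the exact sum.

Compute t_(k+1)/t_k: get (k + 2)*(3*k + 4)/((k + 5)*(3*k + 1)).
Gosper form: A/B · C(k+1)/C(k) with A=k + 2, B=k + 5, C=k + 1/3.
Key eq: (k + 2)·f(k+1) = (k + 4)·f(k) + (k + 1/3).
Bound: deg f ≤ 2.
Solving with deg f ≤ 2: f(k) = k*(7*k - 1)/36.
So s_k = (B(k−1)f/C)·t_k = (k*(k + 4)*(7*k - 1)/(12*(3*k + 1)))·t_k = 2*k*(7*k - 1)/(3*(k + 2)*(k + 3)).
Δs = 8*(3*k + 1)/(k**3 + 9*k**2 + 26*k + 24), as required.
Telescoping: Σ = s_(7) − s_(1) = 112/45 − (1/3) = 97/45.

Σ = 97/45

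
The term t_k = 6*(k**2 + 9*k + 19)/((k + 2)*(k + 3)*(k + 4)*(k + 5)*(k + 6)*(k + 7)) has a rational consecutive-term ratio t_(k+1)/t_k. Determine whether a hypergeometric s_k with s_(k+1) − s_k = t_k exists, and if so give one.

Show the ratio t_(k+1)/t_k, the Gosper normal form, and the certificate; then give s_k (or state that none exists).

t_(k+1)/t_k = (k + 2)*(9*k + (k + 1)**2 + 28)/((k + 8)*(k**2 + 9*k + 19)).
A = k + 2, B = k + 8, C = k**2 + 9*k + 19.
Solve (k + 2)·f(k+1) − (k + 7)·f(k) = k**2 + 9*k + 19.
Bound: deg f ≤ 5.
Coefficient equations give f(k) = k*(k + 3)*(k + 5)*(k**2 + 12*k + 44)/144.
Get s_k = R·t_k = k*(k**2 + 12*k + 44)/(24*(k**3 + 12*k**2 + 44*k + 48)) with R(k) = B(k−1)f(k)/C(k) = k*(k + 3)*(k + 5)*(k + 7)*(k**2 + 12*k + 44)/(144*(k**2 + 9*k + 19)).
Check: Δs_k = 6*(k**2 + 9*k + 19)/(k**6 + 27*k**5 + 295*k**4 + 1665*k**3 + 5104*k**2 + 8028*k + 5040). ✓

s_k = k*(k**2 + 12*k + 44)/(24*(k**3 + 12*k**2 + 44*k + 48))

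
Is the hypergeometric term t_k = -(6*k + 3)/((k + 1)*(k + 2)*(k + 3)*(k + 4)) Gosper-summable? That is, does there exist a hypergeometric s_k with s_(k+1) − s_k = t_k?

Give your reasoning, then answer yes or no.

The ratio is (k + 1)*(2*k + 3)/((k + 5)*(2*k + 1)).
A = k + 1, B = k + 5, C = k + 1/2.
Solve (k + 1)·f(k+1) − (k + 4)·f(k) = k + 1/2.
From deg A=1, deg B=1, deg C=1: d=3.
Coefficient equations give f(k) = k*(k**2 + 6*k + 2)/18.
Then R = B(k−1)f/C = k*(k + 4)*(k**2 + 6*k + 2)/(9*(2*k + 1)), so s_k = R(k)·t_k = -k*(k**2 + 6*k + 2)/(3*(k + 1)*(k + 2)*(k + 3)).
Verify: 3*(-2*k - 1)/(k**4 + 10*k**3 + 35*k**2 + 50*k + 24) matches t_k.

Yes. s_k = -k*(k**2 + 6*k + 2)/(3*(k + 1)*(k + 2)*(k + 3)).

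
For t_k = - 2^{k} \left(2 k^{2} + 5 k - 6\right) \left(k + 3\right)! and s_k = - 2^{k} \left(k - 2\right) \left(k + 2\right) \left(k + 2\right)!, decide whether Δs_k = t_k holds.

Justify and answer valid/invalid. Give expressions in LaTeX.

s_(k+1) = -2**(k + 1)*(k - 1)*(k + 3)*factorial(k + 3)
s_(k+1) − s_k = -2**k*(2*k**3 + 9*k**2 + 6*k - 14)*factorial(k + 2)
(s_(k+1) − s_k) − t_k = 2**k*(2*k**2 + 3*k - 4)*factorial(k + 2)

Invalid: residual 2^{k} \left(2 k^{2} + 3 k - 4\right) \left(k + 2\right)! ≠ 0.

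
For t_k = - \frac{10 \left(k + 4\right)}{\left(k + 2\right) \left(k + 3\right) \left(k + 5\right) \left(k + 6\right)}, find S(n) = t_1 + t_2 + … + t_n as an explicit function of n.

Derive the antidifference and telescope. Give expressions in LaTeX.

S(n) = \frac{5 n \left(- n - 9\right)}{18 \left(n^{2} + 9 n + 18\right)}

t_(k+1)/t_k = (k + 2)*(k + 5)**2/((k + 4)**2*(k + 7)).
Normal form (A,B,C) = (k + 2, k + 7, k**2 + 8*k + 16).
Need (k + 2)·f(k+1) − (k + 6)·f(k) = k**2 + 8*k + 16.
Bound: deg f ≤ 4.
A polynomial solution: f(k) = k*(k + 3)*(k + 4)*(k + 7)/20.
R(k) = B(k−1)·f(k)/C(k) = k*(k + 3)*(k + 6)*(k + 7)/(20*(k + 4)); s_k = R·t_k = k*(-k - 7)/(2*(k**2 + 7*k + 10)).
Check: Δs_k = 10*(-k - 4)/(k**4 + 16*k**3 + 91*k**2 + 216*k + 180). ✓
Telescope: S(n) = s_(n+1) − s_(1) = (-n**2 - 9*n - 8)/(2*(n**2 + 9*n + 18)) − (-2/9) = 5*n*(-n - 9)/(18*(n**2 + 9*n + 18)).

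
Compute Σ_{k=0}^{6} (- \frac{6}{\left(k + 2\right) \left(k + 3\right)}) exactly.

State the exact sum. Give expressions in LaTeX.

Σ = -7/3

Ratio r(k) = (k + 2)/(k + 4).
Normal form (A,B,C) = (k + 2, k + 4, 1).
Set up (k + 2)·f(k+1) − (k + 3)·f(k) − (1) = 0.
deg f ≤ 1 (via 1,1,0).
Match coefficients ⇒ f(k) = k/2.
Then R = B(k−1)f/C = k*(k + 3)/2, so s_k = R(k)·t_k = -3*k/(k + 2).
Check: Δs_k = -6/(k**2 + 5*k + 6). ✓
Sum = s_(7) − s_(0); s_(7) = -7/3, s_(0) = 0 ⇒ -7/3.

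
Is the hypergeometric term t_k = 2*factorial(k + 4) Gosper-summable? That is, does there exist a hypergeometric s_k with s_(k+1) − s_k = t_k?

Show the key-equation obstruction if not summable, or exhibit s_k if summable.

Compute t_(k+1)/t_k: get k + 5.
So A=k + 5 and B=1, with C=1.
Solve (k + 5)·f(k+1) − (1)·f(k) = 1.
deg f ≤ -1 (via 1,0,0).
d = -1 < 0 ⇒ no nonzero polynomial f; not summable.

No; the degree bound rules out any f.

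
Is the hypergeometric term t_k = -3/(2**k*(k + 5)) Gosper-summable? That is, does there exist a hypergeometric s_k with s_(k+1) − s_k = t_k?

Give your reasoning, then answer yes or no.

The ratio is (k + 5)/(2*(k + 6)).
A = k/2 + 5/2, B = k + 6, C = 1.
Key eq: (k/2 + 5/2)·f(k+1) = (k + 5)·f(k) + (1).
From deg A=1, deg B=1, deg C=0: d=-1.
d = -1 < 0 ⇒ no nonzero polynomial f; not summable.

No. Not Gosper-summable.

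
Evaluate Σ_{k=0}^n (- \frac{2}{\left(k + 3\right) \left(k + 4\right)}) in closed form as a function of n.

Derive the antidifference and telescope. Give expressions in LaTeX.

S(n) = \frac{2 \left(- n - 1\right)}{3 \left(n + 4\right)}

Ratio r(k) = (k + 3)/(k + 5).
A = k + 3, B = k + 5, C = 1.
Set up (k + 3)·f(k+1) − (k + 4)·f(k) − (1) = 0.
Bound: deg f ≤ 1.
Solving with deg f ≤ 1: f(k) = k/3.
Get s_k = R·t_k = -2*k/(3*k + 9) with R(k) = B(k−1)f(k)/C(k) = k*(k + 4)/3.
s_(k+1) − s_k = -2/(k**2 + 7*k + 12) = t_k.
Σ_(k=0)^n t_k = s_(n+1) − s_(0) = (2*(-n - 1)/(3*(n + 4))) − (0), i.e. 2*(-n - 1)/(3*(n + 4)).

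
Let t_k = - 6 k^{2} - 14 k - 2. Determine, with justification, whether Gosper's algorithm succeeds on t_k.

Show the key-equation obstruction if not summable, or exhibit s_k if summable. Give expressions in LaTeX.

Yes. s_k = 2 k \left(- k^{2} - 2 k + 2\right).

The ratio is (3*k**2 + 13*k + 11)/(3*k**2 + 7*k + 1).
Gosper form: A/B · C(k+1)/C(k) with A=1, B=1, C=k**2 + 7*k/3 + 1/3.
Key eq: (1)·f(k+1) = (1)·f(k) + (k**2 + 7*k/3 + 1/3).
Bound: deg f ≤ 3.
A polynomial solution: f(k) = k*(k**2 + 2*k - 2)/3.
R(k) = B(k−1)·f(k)/C(k) = k*(k**2 + 2*k - 2)/(3*k**2 + 7*k + 1); s_k = R·t_k = 2*k*(-k**2 - 2*k + 2).
s_(k+1) − s_k = -6*k**2 - 14*k - 2 = t_k.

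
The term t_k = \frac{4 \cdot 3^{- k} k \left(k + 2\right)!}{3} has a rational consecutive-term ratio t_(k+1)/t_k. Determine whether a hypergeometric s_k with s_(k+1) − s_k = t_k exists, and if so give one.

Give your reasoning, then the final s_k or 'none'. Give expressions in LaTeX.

s_k = 4 \cdot 3^{- k} \left(k + 2\right)!

Compute t_(k+1)/t_k: get (k + 1)*(k + 3)/(3*k).
So A=k/3 + 1 and B=1, with C=k.
Key eq: (k/3 + 1)·f(k+1) = (1)·f(k) + (k).
From deg A=1, deg B=0, deg C=1: d=0.
A polynomial solution: f(k) = 3.
Certificate R = B(k−1)f/C = 3/k gives s_k = 4*factorial(k + 2)/3**k.
Verify: 4*k*factorial(k + 2)/(3*3**k) matches t_k.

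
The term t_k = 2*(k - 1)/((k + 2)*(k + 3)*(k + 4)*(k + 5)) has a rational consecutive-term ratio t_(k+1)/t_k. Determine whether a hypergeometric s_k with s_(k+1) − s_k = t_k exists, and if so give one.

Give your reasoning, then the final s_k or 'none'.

The ratio is k*(k + 2)/((k - 1)*(k + 6)).
Factor: A=k + 2; B=k + 6; C=k - 1.
Solve (k + 2)·f(k+1) − (k + 5)·f(k) = k - 1.
d = 3 from the (1,1,1) case.
Solving with deg f ≤ 3: f(k) = -k/2.
So s_k = (B(k−1)f/C)·t_k = (-k*(k + 5)/(2*(k - 1)))·t_k = -k/((k + 2)*(k + 3)*(k + 4)).
Check: Δs_k = 2*(k - 1)/(k**4 + 14*k**3 + 71*k**2 + 154*k + 120). ✓

s_k = -k/((k + 2)*(k + 3)*(k + 4))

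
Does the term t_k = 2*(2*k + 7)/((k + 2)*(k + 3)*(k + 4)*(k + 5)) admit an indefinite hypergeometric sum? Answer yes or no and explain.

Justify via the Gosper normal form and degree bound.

Compute t_(k+1)/t_k: get (k + 2)*(2*k + 9)/((k + 6)*(2*k + 7)).
Normal form (A,B,C) = (k + 2, k + 6, k + 7/2).
Key eq: (k + 2)·f(k+1) = (k + 5)·f(k) + (k + 7/2).
deg f ≤ 3 (via 1,1,1).
A polynomial solution: f(k) = k*(k + 3)*(k + 6)/16.
Then R = B(k−1)f/C = k*(k + 3)*(k + 5)*(k + 6)/(8*(2*k + 7)), so s_k = R(k)·t_k = k*(k + 6)/(4*(k**2 + 6*k + 8)).
Verify: 2*(2*k + 7)/(k**4 + 14*k**3 + 71*k**2 + 154*k + 120) matches t_k.

Yes. s_k = k*(k + 6)/(4*(k**2 + 6*k + 8)).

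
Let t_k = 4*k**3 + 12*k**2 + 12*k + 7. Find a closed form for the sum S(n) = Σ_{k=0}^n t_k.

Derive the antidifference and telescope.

The ratio is (4*k**3 + 24*k**2 + 48*k + 35)/(4*k**3 + 12*k**2 + 12*k + 7).
Normal form (A,B,C) = (1, 1, k**3 + 3*k**2 + 3*k + 7/4).
Key eq: (1)·f(k+1) = (1)·f(k) + (k**3 + 3*k**2 + 3*k + 7/4).
d = 4 from the (0,0,3) case.
Solve for f: f(k) = k*(k**3 + 2*k**2 + k + 3)/4 (degree 4 ≤ 4).
Certificate R = B(k−1)f/C = k*(k**3 + 2*k**2 + k + 3)/(4*k**3 + 12*k**2 + 12*k + 7) gives s_k = k*(k**3 + 2*k**2 + k + 3).
s_(k+1) − s_k = 4*k**3 + 12*k**2 + 12*k + 7 = t_k.
Σ_(k=0)^n t_k = s_(n+1) − s_(0) = (n**4 + 6*n**3 + 13*n**2 + 15*n + 7) − (0), i.e. n**4 + 6*n**3 + 13*n**2 + 15*n + 7.

S(n) = n**4 + 6*n**3 + 13*n**2 + 15*n + 7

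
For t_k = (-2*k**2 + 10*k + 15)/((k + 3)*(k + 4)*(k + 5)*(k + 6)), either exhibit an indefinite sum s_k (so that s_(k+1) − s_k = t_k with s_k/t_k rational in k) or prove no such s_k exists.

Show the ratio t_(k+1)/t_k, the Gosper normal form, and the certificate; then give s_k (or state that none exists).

s_k = k*(k**2 + 132*k + 167)/(60*(k + 3)*(k + 4)*(k + 5))

t_(k+1)/t_k = (2*k**3 - 41*k - 69)/(2*k**3 + 4*k**2 - 85*k - 105).
Factor: A=k + 3; B=k + 7; C=k**2 - 5*k - 15/2.
Solve (k + 3)·f(k+1) − (k + 6)·f(k) = k**2 - 5*k - 15/2.
deg f ≤ 3 (via 1,1,2).
Match coefficients ⇒ f(k) = -k*(k**2 + 132*k + 167)/120.
So s_k = (B(k−1)f/C)·t_k = (-k*(k + 6)*(k**2 + 132*k + 167)/(60*(2*k**2 - 10*k - 15)))·t_k = k*(k**2 + 132*k + 167)/(60*(k + 3)*(k + 4)*(k + 5)).
Verify: (-2*k**2 + 10*k + 15)/(k**4 + 18*k**3 + 119*k**2 + 342*k + 360) matches t_k.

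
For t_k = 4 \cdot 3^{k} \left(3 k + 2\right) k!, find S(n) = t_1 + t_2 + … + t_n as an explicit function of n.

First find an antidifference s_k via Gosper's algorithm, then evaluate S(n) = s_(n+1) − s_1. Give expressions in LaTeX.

The ratio is 3*(k + 1)*(3*k + 5)/(3*k + 2).
Gosper form: A/B · C(k+1)/C(k) with A=3*k + 3, B=1, C=k + 2/3.
Set up (3*k + 3)·f(k+1) − (1)·f(k) − (k + 2/3) = 0.
deg f ≤ 0 (via 1,0,1).
Solving with deg f ≤ 0: f(k) = 1/3.
Get s_k = R·t_k = 4*3**k*factorial(k) with R(k) = B(k−1)f(k)/C(k) = 1/(3*k + 2).
Δs = 4*3**k*(3*k + 2)*factorial(k), as required.
Σ_(k=1)^n t_k = s_(n+1) − s_(1) = (12*3**n*factorial(n + 1)) − (12), i.e. 12*3**n*factorial(n + 1) - 12.

S(n) = 12 \cdot 3^{n} \left(n + 1\right)! - 12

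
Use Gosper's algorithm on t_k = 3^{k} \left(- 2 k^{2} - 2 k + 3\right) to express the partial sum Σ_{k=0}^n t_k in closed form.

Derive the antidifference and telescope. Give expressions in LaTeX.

S(n) = 3^{n + 1} \left(1 - n^{2}\right)

The ratio is 3*(2*k**2 + 6*k + 1)/(2*k**2 + 2*k - 3).
Take A(k)=3, B(k)=1, C(k)=k**2 + k - 3/2.
f must satisfy (3)·f(k+1) − (1)·f(k) = k**2 + k - 3/2.
deg f ≤ 2 (via 0,0,2).
Solve for f: f(k) = k*(k - 2)/2 (degree 2 ≤ 2).
R(k) = B(k−1)·f(k)/C(k) = k*(k - 2)/(2*k**2 + 2*k - 3); s_k = R·t_k = 3**k*k*(2 - k).
Verify: 3**k*(-2*k**2 - 2*k + 3) matches t_k.
s_(n+1) = 3**(n + 1)*(1 - n**2) and s_(0) = 0, so S(n) = 3**(n + 1)*(1 - n**2).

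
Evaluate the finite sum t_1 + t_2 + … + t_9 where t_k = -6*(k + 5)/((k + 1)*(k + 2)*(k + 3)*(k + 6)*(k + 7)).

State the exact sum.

Σ = -115/2464

Compute t_(k+1)/t_k: get (k + 1)*(k + 6)**2/((k + 4)*(k + 5)*(k + 8)).
Gosper form: A/B · C(k+1)/C(k) with A=k + 1, B=k + 8, C=k**3 + 14*k**2 + 65*k + 100.
Need (k + 1)·f(k+1) − (k + 7)·f(k) = k**3 + 14*k**2 + 65*k + 100.
Degrees (1,1,3) ⇒ d ≤ 6.
Match coefficients ⇒ f(k) = k*(k + 3)*(k + 4)**2*(k + 5)**2/36.
R(k) = B(k−1)·f(k)/C(k) = k*(k + 3)*(k + 4)*(k + 7)/36; s_k = R·t_k = k*(-k**2 - 9*k - 20)/(6*(k**3 + 9*k**2 + 20*k + 12)).
Verify: 6*(-k - 5)/(k**5 + 19*k**4 + 131*k**3 + 401*k**2 + 540*k + 252) matches t_k.
Σ_(k=1)^(9) t_k = s_(10) − s_(1) = -175/1056 − (-5/42) = -115/2464.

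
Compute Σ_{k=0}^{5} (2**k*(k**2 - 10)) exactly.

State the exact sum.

Step 1: r(k) = 2*((k + 1)**2 - 10)/(k**2 - 10).
Factor: A=2; B=1; C=k**2 - 10.
Need (2)·f(k+1) − (1)·f(k) = k**2 - 10.
deg f ≤ 2 (via 0,0,2).
Coefficient equations give f(k) = k**2 - 4*k - 4.
Certificate R = B(k−1)f/C = (k**2 - 4*k - 4)/(k**2 - 10) gives s_k = 2**k*(k**2 - 4*k - 4).
Δs = 2**k*(k**2 - 10), as required.
Sum = s_(6) − s_(0); s_(6) = 512, s_(0) = -4 ⇒ 516.

Σ = 516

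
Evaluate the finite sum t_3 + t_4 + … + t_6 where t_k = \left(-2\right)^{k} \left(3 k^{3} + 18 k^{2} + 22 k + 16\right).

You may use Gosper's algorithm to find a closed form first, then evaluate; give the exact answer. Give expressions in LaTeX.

Σ = 68728

Compute t_(k+1)/t_k: get 2*(-3*k**3 - 27*k**2 - 67*k - 59)/(3*k**3 + 18*k**2 + 22*k + 16).
Factor: A=-2; B=1; C=k**3 + 6*k**2 + 22*k/3 + 16/3.
Key eq: (-2)·f(k+1) = (1)·f(k) + (k**3 + 6*k**2 + 22*k/3 + 16/3).
deg f ≤ 3 (via 0,0,3).
Coefficient equations give f(k) = -(k**3 + 4*k**2 + 2)/3.
Then R = B(k−1)f/C = -(k**3 + 4*k**2 + 2)/(3*k**3 + 18*k**2 + 22*k + 16), so s_k = R(k)·t_k = (-2)**k*(-k**3 - 4*k**2 - 2).
s_(k+1) − s_k = (-2)**k*(3*k**3 + 18*k**2 + 22*k + 16) = t_k.
Telescoping: Σ = s_(7) − s_(3) = 69248 − (520) = 68728.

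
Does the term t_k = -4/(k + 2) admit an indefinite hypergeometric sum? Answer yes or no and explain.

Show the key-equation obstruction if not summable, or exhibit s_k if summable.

Ratio r(k) = (k + 2)/(k + 3).
Factor: A=k + 2; B=k + 3; C=1.
Set up (k + 2)·f(k+1) − (k + 2)·f(k) − (1) = 0.
deg f ≤ 0 (via 1,1,0).
Write f(k) = c0. Then LHS − RHS = -1, requiring -1 = 0: contradictory. No certificate.

No — t_k has no hypergeometric antidifference.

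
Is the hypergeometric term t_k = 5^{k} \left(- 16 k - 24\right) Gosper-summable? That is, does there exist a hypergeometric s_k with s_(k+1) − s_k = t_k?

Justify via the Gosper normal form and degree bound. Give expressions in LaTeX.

Ratio r(k) = 5*(2*k + 5)/(2*k + 3).
Factor: A=5; B=1; C=k + 3/2.
Key eq: (5)·f(k+1) = (1)·f(k) + (k + 3/2).
Degrees (0,0,1) ⇒ d ≤ 1.
Solve for f: f(k) = (4*k + 1)/16 (degree 1 ≤ 1).
Get s_k = R·t_k = 5**k*(-4*k - 1) with R(k) = B(k−1)f(k)/C(k) = (4*k + 1)/(8*(2*k + 3)).
Verify: 5**k*(-16*k - 24) matches t_k.

Yes. s_k = 5^{k} \left(- 4 k - 1\right).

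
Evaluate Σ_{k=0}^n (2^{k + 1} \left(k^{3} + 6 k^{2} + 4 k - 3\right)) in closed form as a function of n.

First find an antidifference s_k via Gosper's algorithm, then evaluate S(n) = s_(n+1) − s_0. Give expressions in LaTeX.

S(n) = 4 \cdot 2^{n} n^{3} + 12 \cdot 2^{n} n^{2} + 4 \cdot 2^{n} n - 8 \cdot 2^{n} + 2

r(k) = 2*(k**3 + 9*k**2 + 19*k + 8)/(k**3 + 6*k**2 + 4*k - 3) after simplifying.
Normal form (A,B,C) = (2, 1, k**3 + 6*k**2 + 4*k - 3).
Key eq: (2)·f(k+1) = (1)·f(k) + (k**3 + 6*k**2 + 4*k - 3).
Degrees (0,0,3) ⇒ d ≤ 3.
Coefficient equations give f(k) = (k + 1)*(k**2 - k - 1).
So s_k = (B(k−1)f/C)·t_k = ((k + 1)*(k**2 - k - 1)/(k**3 + 6*k**2 + 4*k - 3))·t_k = 2**(k + 1)*(k**3 - 2*k - 1).
Check: Δs_k = 2**(k + 1)*(k**3 + 6*k**2 + 4*k - 3). ✓
Telescope: S(n) = s_(n+1) − s_(0) = 2**(n + 2)*(n**3 + 3*n**2 + n - 2) − (-2) = 4*2**n*n**3 + 12*2**n*n**2 + 4*2**n*n - 8*2**n + 2.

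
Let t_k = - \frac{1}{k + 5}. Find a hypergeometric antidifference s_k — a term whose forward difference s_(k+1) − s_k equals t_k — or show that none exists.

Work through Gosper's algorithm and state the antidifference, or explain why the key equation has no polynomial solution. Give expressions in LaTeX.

Compute t_(k+1)/t_k: get (k + 5)/(k + 6).
Gosper form: A/B · C(k+1)/C(k) with A=k + 5, B=k + 6, C=1.
Need (k + 5)·f(k+1) − (k + 5)·f(k) = 1.
deg f ≤ 0 (via 1,1,0).
Generic f = c0 gives residual -1; -1 = 0 cannot hold, so t_k is not Gosper-summable.

none — t_k is not Gosper-summable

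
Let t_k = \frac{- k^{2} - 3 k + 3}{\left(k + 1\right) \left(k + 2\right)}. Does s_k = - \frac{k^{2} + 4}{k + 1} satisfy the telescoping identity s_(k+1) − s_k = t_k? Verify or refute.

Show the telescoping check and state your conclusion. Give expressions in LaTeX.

Valid: the claim telescopes to t_k.

s_(k+1) = (-(k + 1)**2 - 4)/(k + 2)
s_(k+1) − s_k = (-k**2 - 3*k + 3)/(k**2 + 3*k + 2)
(s_(k+1) − s_k) − t_k = 0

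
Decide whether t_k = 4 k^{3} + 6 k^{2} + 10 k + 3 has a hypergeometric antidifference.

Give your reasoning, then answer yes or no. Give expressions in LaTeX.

Yes. s_k = k \left(k^{3} + 3 k - 1\right).

r(k) = (4*k**3 + 18*k**2 + 34*k + 23)/(4*k**3 + 6*k**2 + 10*k + 3) after simplifying.
Take A(k)=1, B(k)=1, C(k)=k**3 + 3*k**2/2 + 5*k/2 + 3/4.
f must satisfy (1)·f(k+1) − (1)·f(k) = k**3 + 3*k**2/2 + 5*k/2 + 3/4.
Degrees (0,0,3) ⇒ d ≤ 4.
Match coefficients ⇒ f(k) = k*(k**3 + 3*k - 1)/4.
Then R = B(k−1)f/C = k*(k**3 + 3*k - 1)/(4*k**3 + 6*k**2 + 10*k + 3), so s_k = R(k)·t_k = k*(k**3 + 3*k - 1).
Verify: 4*k**3 + 6*k**2 + 10*k + 3 matches t_k.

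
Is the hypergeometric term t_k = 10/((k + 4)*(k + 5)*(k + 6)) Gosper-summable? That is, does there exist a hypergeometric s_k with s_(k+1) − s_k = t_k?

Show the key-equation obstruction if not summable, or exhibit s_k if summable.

t_(k+1)/t_k = (k + 4)/(k + 7).
Factor: A=k + 4; B=k + 7; C=1.
Need (k + 4)·f(k+1) − (k + 6)·f(k) = 1.
d = 2 from the (1,1,0) case.
Coefficient equations give f(k) = k*(k + 9)/40.
R(k) = B(k−1)·f(k)/C(k) = k*(k + 6)*(k + 9)/40; s_k = R·t_k = k*(k + 9)/(4*(k + 4)*(k + 5)).
Check: Δs_k = 10/(k**3 + 15*k**2 + 74*k + 120). ✓

Yes. s_k = k*(k + 9)/(4*(k + 4)*(k + 5)).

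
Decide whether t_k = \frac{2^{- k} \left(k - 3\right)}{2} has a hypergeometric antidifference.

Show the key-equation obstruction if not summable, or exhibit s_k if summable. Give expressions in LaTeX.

The ratio is (k - 2)/(2*(k - 3)).
A = 1/2, B = 1, C = k - 3.
Solve (1/2)·f(k+1) − (1)·f(k) = k - 3.
Bound: deg f ≤ 1.
Match coefficients ⇒ f(k) = -2*(k - 2).
Then R = B(k−1)f/C = -2*(k - 2)/(k - 3), so s_k = R(k)·t_k = (2 - k)/2**k.
Check: Δs_k = (k - 3)/(2*2**k). ✓

Yes. s_k = 2^{- k} \left(2 - k\right).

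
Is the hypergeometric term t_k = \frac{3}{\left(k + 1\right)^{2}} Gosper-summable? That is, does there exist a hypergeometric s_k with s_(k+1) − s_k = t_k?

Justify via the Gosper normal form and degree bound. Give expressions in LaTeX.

t_(k+1)/t_k = (k + 1)**2/(k + 2)**2.
So A=k**2 + 2*k + 1 and B=k**2 + 4*k + 4, with C=1.
Set up (k**2 + 2*k + 1)·f(k+1) − (k**2 + 2*k + 1)·f(k) − (1) = 0.
Degrees (2,2,0) ⇒ d ≤ 0.
Put f(k) = c0: A·f(k+1) − B(k−1)·f(k) − C = -1; need -1 = 0 — inconsistent ⇒ no f, not summable.

No — t_k has no hypergeometric antidifference.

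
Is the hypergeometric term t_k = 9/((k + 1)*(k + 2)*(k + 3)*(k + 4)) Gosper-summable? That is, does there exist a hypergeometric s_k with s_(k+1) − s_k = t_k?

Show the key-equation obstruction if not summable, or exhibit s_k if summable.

t_(k+1)/t_k = (k + 1)/(k + 5).
Take A(k)=k + 1, B(k)=k + 5, C(k)=1.
Key eq: (k + 1)·f(k+1) = (k + 4)·f(k) + (1).
deg f ≤ 3 (via 1,1,0).
Match coefficients ⇒ f(k) = k*(k**2 + 6*k + 11)/18.
So s_k = (B(k−1)f/C)·t_k = (k*(k + 4)*(k**2 + 6*k + 11)/18)·t_k = k*(k**2 + 6*k + 11)/(2*(k + 1)*(k + 2)*(k + 3)).
Δs = 9/(k**4 + 10*k**3 + 35*k**2 + 50*k + 24), as required.

Yes. s_k = k*(k**2 + 6*k + 11)/(2*(k + 1)*(k + 2)*(k + 3)).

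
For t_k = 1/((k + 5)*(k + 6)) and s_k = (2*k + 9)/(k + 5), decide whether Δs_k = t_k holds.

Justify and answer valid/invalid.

Valid: the claim telescopes to t_k.

s_(k+1) = (2*k + 11)/(k + 6)
s_(k+1) − s_k = 1/(k**2 + 11*k + 30)
(s_(k+1) − s_k) − t_k = 0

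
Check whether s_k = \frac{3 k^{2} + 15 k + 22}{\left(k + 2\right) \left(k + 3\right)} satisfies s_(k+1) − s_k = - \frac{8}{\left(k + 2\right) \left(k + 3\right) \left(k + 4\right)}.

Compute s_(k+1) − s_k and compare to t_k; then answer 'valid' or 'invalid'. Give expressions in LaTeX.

valid (s_(k+1) − s_k reduces to t_k)

s_(k+1) = (15*k + 3*(k + 1)**2 + 37)/((k + 3)*(k + 4))
s_(k+1) − s_k = -8/(k**3 + 9*k**2 + 26*k + 24)
(s_(k+1) − s_k) − t_k = 0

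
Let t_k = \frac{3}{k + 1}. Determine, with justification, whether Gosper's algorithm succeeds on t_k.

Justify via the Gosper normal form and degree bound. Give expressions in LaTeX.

r(k) = (k + 1)/(k + 2) after simplifying.
Take A(k)=k + 1, B(k)=k + 2, C(k)=1.
Set up (k + 1)·f(k+1) − (k + 1)·f(k) − (1) = 0.
deg f ≤ 0 (via 1,1,0).
f = c0 ⇒ A·f(k+1) − B(k−1)·f(k) − C = -1. The system {-1 = 0} is inconsistent; no antidifference.

No — t_k has no hypergeometric antidifference.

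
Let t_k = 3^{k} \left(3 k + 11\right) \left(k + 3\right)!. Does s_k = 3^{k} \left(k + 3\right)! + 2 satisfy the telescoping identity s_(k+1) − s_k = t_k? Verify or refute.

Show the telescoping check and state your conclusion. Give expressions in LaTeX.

valid; difference matches t_k

s_(k+1) = 3**(k + 1)*factorial(k + 4) + 2
s_(k+1) − s_k = 3**k*(3*k + 11)*factorial(k + 3)
(s_(k+1) − s_k) − t_k = 0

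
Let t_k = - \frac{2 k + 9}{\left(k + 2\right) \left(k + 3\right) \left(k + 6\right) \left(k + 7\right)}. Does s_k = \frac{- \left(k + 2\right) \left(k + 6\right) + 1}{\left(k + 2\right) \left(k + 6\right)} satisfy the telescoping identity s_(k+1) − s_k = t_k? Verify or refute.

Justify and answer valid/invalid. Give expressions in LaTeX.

s_(k+1) = (-(k + 3)*(k + 7) + 1)/((k + 3)*(k + 7))
s_(k+1) − s_k = (-2*k - 9)/(k**4 + 18*k**3 + 113*k**2 + 288*k + 252)
(s_(k+1) − s_k) − t_k = 0

valid (s_(k+1) − s_k reduces to t_k)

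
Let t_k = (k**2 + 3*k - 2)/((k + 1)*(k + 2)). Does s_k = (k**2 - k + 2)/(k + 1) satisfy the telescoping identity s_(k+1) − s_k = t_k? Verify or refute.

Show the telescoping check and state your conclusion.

s_(k+1) = (k**2 + k + 2)/(k + 2)
s_(k+1) − s_k = (k**2 + 3*k - 2)/(k**2 + 3*k + 2)
(s_(k+1) − s_k) − t_k = 0

Valid — Δs_k = t_k.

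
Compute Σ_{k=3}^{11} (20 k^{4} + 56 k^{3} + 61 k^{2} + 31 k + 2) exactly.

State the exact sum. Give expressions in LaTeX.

Σ = 1075104

The ratio is (20*k**4 + 136*k**3 + 349*k**2 + 401*k + 170)/(20*k**4 + 56*k**3 + 61*k**2 + 31*k + 2).
So A=1 and B=1, with C=k**4 + 14*k**3/5 + 61*k**2/20 + 31*k/20 + 1/10.
Key eq: (1)·f(k+1) = (1)·f(k) + (k**4 + 14*k**3/5 + 61*k**2/20 + 31*k/20 + 1/10).
Bound: deg f ≤ 5.
Solving with deg f ≤ 5: f(k) = k*(4*k**4 + 4*k**3 - k**2 - k - 4)/20.
Then R = B(k−1)f/C = k*(4*k**4 + 4*k**3 - k**2 - k - 4)/(20*k**4 + 56*k**3 + 61*k**2 + 31*k + 2), so s_k = R(k)·t_k = k*(4*k**4 + 4*k**3 - k**2 - k - 4).
Verify: 20*k**4 + 56*k**3 + 61*k**2 + 31*k + 2 matches t_k.
Telescoping: Σ = s_(12) − s_(3) = 1076352 − (1248) = 1075104.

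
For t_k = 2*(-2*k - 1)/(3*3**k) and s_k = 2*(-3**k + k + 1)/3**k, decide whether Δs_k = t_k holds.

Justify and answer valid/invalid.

s_(k+1) = 2*(-3*3**k + k + 2)/(3*3**k)
s_(k+1) − s_k = 2*(-2*k - 1)/(3*3**k)
(s_(k+1) − s_k) − t_k = 0

Valid — Δs_k = t_k.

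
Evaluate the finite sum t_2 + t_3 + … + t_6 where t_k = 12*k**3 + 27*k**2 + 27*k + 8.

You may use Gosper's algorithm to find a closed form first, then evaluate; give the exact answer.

Compute t_(k+1)/t_k: get (12*k**3 + 63*k**2 + 117*k + 74)/(12*k**3 + 27*k**2 + 27*k + 8).
Take A(k)=1, B(k)=1, C(k)=k**3 + 9*k**2/4 + 9*k/4 + 2/3.
Key eq: (1)·f(k+1) = (1)·f(k) + (k**3 + 9*k**2/4 + 9*k/4 + 2/3).
Bound: deg f ≤ 4.
Solve for f: f(k) = k*(3*k**3 + 3*k**2 + 3*k - 1)/12 (degree 4 ≤ 4).
So s_k = (B(k−1)f/C)·t_k = (k*(3*k**3 + 3*k**2 + 3*k - 1)/(12*k**3 + 27*k**2 + 27*k + 8))·t_k = k*(3*k**3 + 3*k**2 + 3*k - 1).
Check: Δs_k = 12*k**3 + 27*k**2 + 27*k + 8. ✓
Evaluate s at k=7 and k=2: 8372 and 82; difference 8290.

Σ = 8290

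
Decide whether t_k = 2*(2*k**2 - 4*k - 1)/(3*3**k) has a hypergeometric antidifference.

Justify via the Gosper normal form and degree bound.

Yes. s_k = (-2*k**2 + 2*k + 1)/3**k.

t_(k+1)/t_k = (2*k**2 - 3)/(3*(2*k**2 - 4*k - 1)).
So A=1/3 and B=1, with C=k**2 - 2*k - 1/2.
Need (1/3)·f(k+1) − (1)·f(k) = k**2 - 2*k - 1/2.
Bound: deg f ≤ 2.
A polynomial solution: f(k) = -3*(2*k**2 - 2*k - 1)/4.
Get s_k = R·t_k = (-2*k**2 + 2*k + 1)/3**k with R(k) = B(k−1)f(k)/C(k) = -3*(2*k**2 - 2*k - 1)/(2*(2*k**2 - 4*k - 1)).
Δs = 2*(2*k**2 - 4*k - 1)/(3*3**k), as required.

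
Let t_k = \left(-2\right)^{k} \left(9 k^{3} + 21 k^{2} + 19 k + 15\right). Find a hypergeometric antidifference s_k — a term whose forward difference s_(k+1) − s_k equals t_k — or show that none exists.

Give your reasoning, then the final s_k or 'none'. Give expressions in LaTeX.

t_(k+1)/t_k = 2*(-9*k**3 - 48*k**2 - 88*k - 64)/(9*k**3 + 21*k**2 + 19*k + 15).
Gosper form: A/B · C(k+1)/C(k) with A=-2, B=1, C=k**3 + 7*k**2/3 + 19*k/9 + 5/3.
f must satisfy (-2)·f(k+1) − (1)·f(k) = k**3 + 7*k**2/3 + 19*k/9 + 5/3.
From deg A=0, deg B=0, deg C=3: d=3.
Solve for f: f(k) = -(3*k**3 + k**2 - k + 3)/9 (degree 3 ≤ 3).
Then R = B(k−1)f/C = -(3*k**3 + k**2 - k + 3)/((3*k + 5)*(3*k**2 + 2*k + 3)), so s_k = R(k)·t_k = (-2)**k*(-3*k**3 - k**2 + k - 3).
Check: Δs_k = (-2)**k*(9*k**3 + 21*k**2 + 19*k + 15). ✓

s_k = \left(-2\right)^{k} \left(- 3 k^{3} - k^{2} + k - 3\right)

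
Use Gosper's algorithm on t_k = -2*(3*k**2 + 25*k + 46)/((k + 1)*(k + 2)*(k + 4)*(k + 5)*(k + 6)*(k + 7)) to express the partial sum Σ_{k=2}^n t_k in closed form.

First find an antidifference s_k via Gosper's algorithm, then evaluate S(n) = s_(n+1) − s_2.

S(n) = (-n**3 - 14*n**2 - 59*n + 74)/(72*(n**3 + 14*n**2 + 59*n + 70))

The ratio is (k + 1)*(k + 4)*(25*k + 3*(k + 1)**2 + 71)/((k + 3)*(k + 8)*(3*k**2 + 25*k + 46)).
Gosper form: A/B · C(k+1)/C(k) with A=k + 1, B=k + 8, C=k**3 + 34*k**2/3 + 121*k/3 + 46.
Set up (k + 1)·f(k+1) − (k + 7)·f(k) − (k**3 + 34*k**2/3 + 121*k/3 + 46) = 0.
deg f ≤ 6 (via 1,1,3).
Solving with deg f ≤ 6: f(k) = k*(k + 2)*(k + 3)*(k + 5)*(k**2 + 11*k + 34)/72.
Then R = B(k−1)f/C = k*(k + 2)*(k + 5)*(k + 7)*(k**2 + 11*k + 34)/(24*(3*k**2 + 25*k + 46)), so s_k = R(k)·t_k = k*(-k**2 - 11*k - 34)/(12*(k**3 + 11*k**2 + 34*k + 24)).
Check: Δs_k = 2*(-3*k**2 - 25*k - 46)/(k**6 + 25*k**5 + 247*k**4 + 1219*k**3 + 3112*k**2 + 3796*k + 1680). ✓
s_(n+1) = (-n**3 - 14*n**2 - 59*n - 46)/(12*(n**3 + 14*n**2 + 59*n + 70)) and s_(2) = -5/72, so S(n) = (-n**3 - 14*n**2 - 59*n + 74)/(72*(n**3 + 14*n**2 + 59*n + 70)).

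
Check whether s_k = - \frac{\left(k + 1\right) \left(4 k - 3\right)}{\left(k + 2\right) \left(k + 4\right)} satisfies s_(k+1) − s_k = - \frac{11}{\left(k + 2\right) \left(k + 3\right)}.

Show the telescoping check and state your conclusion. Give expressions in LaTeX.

s_(k+1) = -(k + 2)*(4*k + 1)/((k + 3)*(k + 5))
s_(k+1) − s_k = (-23*k**2 - 93*k - 61)/(k**4 + 14*k**3 + 71*k**2 + 154*k + 120)
(s_(k+1) − s_k) − t_k = 3*(-4*k**2 + 2*k + 53)/(k**4 + 14*k**3 + 71*k**2 + 154*k + 120)

Invalid: residual \frac{3 \left(- 4 k^{2} + 2 k + 53\right)}{k^{4} + 14 k^{3} + 71 k^{2} + 154 k + 120} ≠ 0.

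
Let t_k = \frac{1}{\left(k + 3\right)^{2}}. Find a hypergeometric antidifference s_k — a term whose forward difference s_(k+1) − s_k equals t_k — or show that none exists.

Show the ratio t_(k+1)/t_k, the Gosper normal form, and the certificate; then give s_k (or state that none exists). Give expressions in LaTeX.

none (Gosper's algorithm certifies no s_k)

t_(k+1)/t_k = (k + 3)**2/(k + 4)**2.
Factor: A=k**2 + 6*k + 9; B=k**2 + 8*k + 16; C=1.
Solve (k**2 + 6*k + 9)·f(k+1) − (k**2 + 6*k + 9)·f(k) = 1.
Degrees (2,2,0) ⇒ d ≤ 0.
Generic f = c0 gives residual -1; -1 = 0 cannot hold, so t_k is not Gosper-summable.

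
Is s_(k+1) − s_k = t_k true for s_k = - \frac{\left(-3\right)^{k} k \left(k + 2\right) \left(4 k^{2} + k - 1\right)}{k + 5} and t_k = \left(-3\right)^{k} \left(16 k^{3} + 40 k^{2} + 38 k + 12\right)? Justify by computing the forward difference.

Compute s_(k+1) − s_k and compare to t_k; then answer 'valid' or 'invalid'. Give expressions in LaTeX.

Invalid: residual \frac{\left(-3\right)^{k + 1} \left(16 k^{4} + 124 k^{3} + 239 k^{2} + 201 k + 60\right)}{k^{2} + 11 k + 30} ≠ 0.

s_(k+1) = 3*(-3)**k*(k + 1)*(k + 3)*(k + 4*(k + 1)**2)/(k + 6)
s_(k+1) − s_k = (-3)**k*(16*k**5 + 168*k**4 + 586*k**3 + 913*k**2 + 669*k + 180)/(k**2 + 11*k + 30)
(s_(k+1) − s_k) − t_k = (-3)**(k + 1)*(16*k**4 + 124*k**3 + 239*k**2 + 201*k + 60)/(k**2 + 11*k + 30)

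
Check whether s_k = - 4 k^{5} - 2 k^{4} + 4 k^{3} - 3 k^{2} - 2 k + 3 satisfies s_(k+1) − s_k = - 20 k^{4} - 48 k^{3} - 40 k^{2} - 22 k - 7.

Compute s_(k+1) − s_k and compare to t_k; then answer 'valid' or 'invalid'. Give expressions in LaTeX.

s_(k+1) = -4*k**5 - 22*k**4 - 44*k**3 - 43*k**2 - 24*k - 4
s_(k+1) − s_k = -20*k**4 - 48*k**3 - 40*k**2 - 22*k - 7
(s_(k+1) − s_k) − t_k = 0

Valid: the claim telescopes to t_k.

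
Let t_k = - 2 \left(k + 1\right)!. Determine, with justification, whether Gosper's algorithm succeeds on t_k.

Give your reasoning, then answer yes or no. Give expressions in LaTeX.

Compute t_(k+1)/t_k: get k + 2.
Take A(k)=k + 2, B(k)=1, C(k)=1.
f must satisfy (k + 2)·f(k+1) − (1)·f(k) = 1.
From deg A=1, deg B=0, deg C=0: d=-1.
deg f ≤ -1 is impossible — no certificate.

No — negative degree bound, so no certificate f.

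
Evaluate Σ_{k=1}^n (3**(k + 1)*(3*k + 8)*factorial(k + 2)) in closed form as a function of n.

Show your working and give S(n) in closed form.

S(n) = 9*3**n*factorial(n + 3) - 54

r(k) = 3*(k + 3)*(3*k + 11)/(3*k + 8) after simplifying.
Normal form (A,B,C) = (3*k + 9, 1, k + 8/3).
Solve (3*k + 9)·f(k+1) − (1)·f(k) = k + 8/3.
From deg A=1, deg B=0, deg C=1: d=0.
A polynomial solution: f(k) = 1/3.
Then R = B(k−1)f/C = 1/(3*k + 8), so s_k = R(k)·t_k = 3**(k + 1)*factorial(k + 2).
s_(k+1) − s_k = 3**(k + 1)*(3*k + 8)*factorial(k + 2) = t_k.
Telescope: S(n) = s_(n+1) − s_(1) = 3**(n + 2)*factorial(n + 3) − (54) = 9*3**n*factorial(n + 3) - 54.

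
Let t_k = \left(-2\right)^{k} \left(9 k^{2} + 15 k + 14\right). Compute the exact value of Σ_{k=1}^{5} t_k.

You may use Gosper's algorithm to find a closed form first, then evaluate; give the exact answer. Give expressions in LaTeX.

Σ = -7436

The ratio is 2*(-9*k**2 - 33*k - 38)/(9*k**2 + 15*k + 14).
Normal form (A,B,C) = (-2, 1, k**2 + 5*k/3 + 14/9).
Solve (-2)·f(k+1) − (1)·f(k) = k**2 + 5*k/3 + 14/9.
From deg A=0, deg B=0, deg C=2: d=2.
Coefficient equations give f(k) = -(3*k**2 + k + 2)/9.
So s_k = (B(k−1)f/C)·t_k = (-(3*k**2 + k + 2)/(9*k**2 + 15*k + 14))·t_k = (-2)**k*(-3*k**2 - k - 2).
Δs = (-2)**k*(9*k**2 + 15*k + 14), as required.
Σ_(k=1)^(5) t_k = s_(6) − s_(1) = -7424 − (12) = -7436.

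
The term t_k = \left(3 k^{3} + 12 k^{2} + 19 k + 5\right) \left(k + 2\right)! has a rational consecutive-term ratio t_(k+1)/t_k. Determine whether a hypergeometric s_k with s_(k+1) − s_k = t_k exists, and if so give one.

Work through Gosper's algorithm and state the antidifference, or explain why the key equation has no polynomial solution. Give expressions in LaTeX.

s_k = \left(3 k^{2} - 2\right) \left(k + 2\right)!

Ratio r(k) = (3*k**4 + 30*k**3 + 115*k**2 + 195*k + 117)/(3*k**3 + 12*k**2 + 19*k + 5).
A = k + 3, B = 1, C = k**3 + 4*k**2 + 19*k/3 + 5/3.
Key eq: (k + 3)·f(k+1) = (1)·f(k) + (k**3 + 4*k**2 + 19*k/3 + 5/3).
d = 2 from the (1,0,3) case.
A polynomial solution: f(k) = (3*k**2 - 2)/3.
So s_k = (B(k−1)f/C)·t_k = ((3*k**2 - 2)/(3*k**3 + 12*k**2 + 19*k + 5))·t_k = (3*k**2 - 2)*factorial(k + 2).
s_(k+1) − s_k = (3*k**3 + 12*k**2 + 19*k + 5)*factorial(k + 2) = t_k.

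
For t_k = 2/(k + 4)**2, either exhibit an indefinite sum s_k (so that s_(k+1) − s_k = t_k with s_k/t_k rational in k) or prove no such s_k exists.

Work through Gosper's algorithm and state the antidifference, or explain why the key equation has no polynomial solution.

The ratio is (k + 4)**2/(k + 5)**2.
Normal form (A,B,C) = (k**2 + 8*k + 16, k**2 + 10*k + 25, 1).
Key eq: (k**2 + 8*k + 16)·f(k+1) = (k**2 + 8*k + 16)·f(k) + (1).
Degrees (2,2,0) ⇒ d ≤ 0.
Generic f = c0 gives residual -1; -1 = 0 cannot hold, so t_k is not Gosper-summable.

no hypergeometric antidifference exists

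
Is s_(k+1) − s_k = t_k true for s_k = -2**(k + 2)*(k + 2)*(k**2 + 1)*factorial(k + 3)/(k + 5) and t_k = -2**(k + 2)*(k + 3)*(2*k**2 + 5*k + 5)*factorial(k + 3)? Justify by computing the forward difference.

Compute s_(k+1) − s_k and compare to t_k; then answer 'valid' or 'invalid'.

s_(k+1) = -2**(k + 3)*(k + 3)*(k**2 + 2*k + 2)*factorial(k + 4)/(k + 6)
s_(k+1) − s_k = -2**(k + 2)*(2*k**5 + 27*k**4 + 138*k**3 + 343*k**2 + 420*k + 228)*factorial(k + 3)/((k + 5)*(k + 6))
(s_(k+1) − s_k) − t_k = 12*2**k*(2*k**4 + 21*k**3 + 74*k**2 + 115*k + 74)*factorial(k + 3)/((k + 5)*(k + 6))

Invalid: residual 12*2**k*(2*k**4 + 21*k**3 + 74*k**2 + 115*k + 74)*factorial(k + 3)/((k + 5)*(k + 6)) ≠ 0.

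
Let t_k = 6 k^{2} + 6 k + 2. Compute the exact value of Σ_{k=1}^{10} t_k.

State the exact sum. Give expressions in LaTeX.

Σ = 2660

r(k) = (3*k**2 + 9*k + 7)/(3*k**2 + 3*k + 1) after simplifying.
A = 1, B = 1, C = k**2 + k + 1/3.
Key eq: (1)·f(k+1) = (1)·f(k) + (k**2 + k + 1/3).
deg f ≤ 3 (via 0,0,2).
Match coefficients ⇒ f(k) = k**3/3.
So s_k = (B(k−1)f/C)·t_k = (k**3/(3*k**2 + 3*k + 1))·t_k = 2*k**3.
s_(k+1) − s_k = -2*k**3 + 2*(k + 1)**3 = t_k.
Sum = s_(11) − s_(1); s_(11) = 2662, s_(1) = 2 ⇒ 2660.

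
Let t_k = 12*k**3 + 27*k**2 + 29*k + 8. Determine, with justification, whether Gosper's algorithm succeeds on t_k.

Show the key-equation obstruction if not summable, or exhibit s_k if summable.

Yes. s_k = k*(3*k**3 + 3*k**2 + 4*k - 2).

r(k) = (12*k**3 + 63*k**2 + 119*k + 76)/(12*k**3 + 27*k**2 + 29*k + 8) after simplifying.
Take A(k)=1, B(k)=1, C(k)=k**3 + 9*k**2/4 + 29*k/12 + 2/3.
f must satisfy (1)·f(k+1) − (1)·f(k) = k**3 + 9*k**2/4 + 29*k/12 + 2/3.
d = 4 from the (0,0,3) case.
A polynomial solution: f(k) = k*(3*k**3 + 3*k**2 + 4*k - 2)/12.
So s_k = (B(k−1)f/C)·t_k = (k*(3*k**3 + 3*k**2 + 4*k - 2)/(12*k**3 + 27*k**2 + 29*k + 8))·t_k = k*(3*k**3 + 3*k**2 + 4*k - 2).
Check: Δs_k = 12*k**3 + 27*k**2 + 29*k + 8. ✓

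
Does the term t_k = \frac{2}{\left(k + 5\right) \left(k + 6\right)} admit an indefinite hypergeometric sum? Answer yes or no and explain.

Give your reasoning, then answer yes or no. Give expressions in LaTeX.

Step 1: r(k) = (k + 5)/(k + 7).
So A=k + 5 and B=k + 7, with C=1.
f must satisfy (k + 5)·f(k+1) − (k + 6)·f(k) = 1.
deg f ≤ 1 (via 1,1,0).
A polynomial solution: f(k) = k/5.
Get s_k = R·t_k = 2*k/(5*(k + 5)) with R(k) = B(k−1)f(k)/C(k) = k*(k + 6)/5.
Verify: 2/(k**2 + 11*k + 30) matches t_k.

Yes. s_k = \frac{2 k}{5 \left(k + 5\right)}.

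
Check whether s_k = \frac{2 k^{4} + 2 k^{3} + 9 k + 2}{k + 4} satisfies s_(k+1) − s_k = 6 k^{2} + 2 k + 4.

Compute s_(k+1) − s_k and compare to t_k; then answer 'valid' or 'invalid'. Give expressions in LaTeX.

s_(k+1) = (9*k + 2*(k + 1)**4 + 2*(k + 1)**3 + 11)/(k + 5)
s_(k+1) − s_k = 2*(3*k**4 + 24*k**3 + 43*k**2 + 30*k + 25)/(k**2 + 9*k + 20)
(s_(k+1) − s_k) − t_k = 2*(-4*k**3 - 28*k**2 - 8*k - 15)/(k**2 + 9*k + 20)

Invalid: residual \frac{2 \left(- 4 k^{3} - 28 k^{2} - 8 k - 15\right)}{k^{2} + 9 k + 20} ≠ 0.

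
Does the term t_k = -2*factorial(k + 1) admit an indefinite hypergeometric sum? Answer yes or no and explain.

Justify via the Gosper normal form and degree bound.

Step 1: r(k) = k + 2.
A = k + 2, B = 1, C = 1.
Set up (k + 2)·f(k+1) − (1)·f(k) − (1) = 0.
Degrees (1,0,0) ⇒ d ≤ -1.
deg f ≤ -1 is impossible — no certificate.

No; the degree bound rules out any f.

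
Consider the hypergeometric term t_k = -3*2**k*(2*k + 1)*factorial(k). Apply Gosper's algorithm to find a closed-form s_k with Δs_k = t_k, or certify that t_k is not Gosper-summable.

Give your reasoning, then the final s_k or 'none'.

t_(k+1)/t_k = 2*(k + 1)*(2*k + 3)/(2*k + 1).
Gosper form: A/B · C(k+1)/C(k) with A=2*k + 2, B=1, C=k + 1/2.
Need (2*k + 2)·f(k+1) − (1)·f(k) = k + 1/2.
Bound: deg f ≤ 0.
Solving with deg f ≤ 0: f(k) = 1/2.
R(k) = B(k−1)·f(k)/C(k) = 1/(2*k + 1); s_k = R·t_k = -3*2**k*factorial(k).
s_(k+1) − s_k = -3*2**k*(2*k + 1)*factorial(k) = t_k.

s_k = -3*2**k*factorial(k)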